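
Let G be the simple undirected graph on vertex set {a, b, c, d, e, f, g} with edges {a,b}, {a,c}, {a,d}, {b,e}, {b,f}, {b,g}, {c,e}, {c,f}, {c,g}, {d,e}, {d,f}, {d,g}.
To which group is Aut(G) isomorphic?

S_3 × S_4

The vertices split by degree into {b, c, d} (degree 4) and {a, e, f, g} (degree 3); every edge runs between the two parts, so G is the complete bipartite graph K_{3,4}. The parts have unequal sizes, so no automorphism swaps them; each part is permuted independently, giving S_3 × S_4 of order 3!·4! = 144.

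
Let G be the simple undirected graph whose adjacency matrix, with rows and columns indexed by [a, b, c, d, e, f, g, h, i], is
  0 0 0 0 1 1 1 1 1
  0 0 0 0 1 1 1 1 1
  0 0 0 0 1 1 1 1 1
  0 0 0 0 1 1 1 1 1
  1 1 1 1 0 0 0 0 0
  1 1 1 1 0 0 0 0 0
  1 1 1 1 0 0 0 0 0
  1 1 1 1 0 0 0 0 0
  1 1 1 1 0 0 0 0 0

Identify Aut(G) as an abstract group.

S_5 × S_4

The vertices split by degree into {a, b, c, d} (degree 5) and {e, f, g, h, i} (degree 4); every edge runs between the two parts, so G is the complete bipartite graph K_{4,5}. The parts have unequal sizes, so no automorphism swaps them; each part is permuted independently, giving S_5 × S_4 of order 5!·4! = 2880.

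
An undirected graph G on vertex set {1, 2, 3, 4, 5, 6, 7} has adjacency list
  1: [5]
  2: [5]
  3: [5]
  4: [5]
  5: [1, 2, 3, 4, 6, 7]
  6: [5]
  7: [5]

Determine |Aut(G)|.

720

Vertex 5 has degree 6 and every other vertex has degree 1, so G is the star K_{1,6} with centre 5. Any automorphism fixes the centre and permutes the 6 leaves freely, so Aut(G) ≅ S_6 of order 6! = 720.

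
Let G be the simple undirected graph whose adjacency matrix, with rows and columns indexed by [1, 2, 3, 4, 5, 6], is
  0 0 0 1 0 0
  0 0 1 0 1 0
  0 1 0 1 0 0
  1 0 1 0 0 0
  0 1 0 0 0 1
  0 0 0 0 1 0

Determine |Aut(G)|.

2

The degree sequence is [1, 2, 2, 2, 2, 1]; the two degree-1 vertices 1 and 6 are the ends of a path, so G = P_6. A path has exactly one nontrivial symmetry — reversal — giving Aut(G) of order 2.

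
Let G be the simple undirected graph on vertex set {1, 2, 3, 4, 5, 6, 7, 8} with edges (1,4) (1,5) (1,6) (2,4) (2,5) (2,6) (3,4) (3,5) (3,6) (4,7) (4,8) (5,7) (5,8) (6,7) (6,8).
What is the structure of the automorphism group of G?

The vertices split by degree into {4, 5, 6} (degree 5) and {1, 2, 3, 7, 8} (degree 3); every edge runs between the two parts, so G is the complete bipartite graph K_{3,5}. The parts have unequal sizes, so no automorphism swaps them; each part is permuted independently, giving S_5 × S_3 of order 5!·3! = 720.

S_5 × S_3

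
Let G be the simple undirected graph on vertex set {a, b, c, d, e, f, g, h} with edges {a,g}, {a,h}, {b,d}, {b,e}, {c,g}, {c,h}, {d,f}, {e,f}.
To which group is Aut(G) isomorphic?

(D_4 × D_4) ⋊ Z_2

G has two connected components, {b, d, e, f} and {a, c, g, h}; each is 2-regular, so G = C_4 ⊔ C_4. Aut of a disjoint union of two copies of C_4 is the wreath product D_4 ≀ Z_2, of order 2·8² = 128.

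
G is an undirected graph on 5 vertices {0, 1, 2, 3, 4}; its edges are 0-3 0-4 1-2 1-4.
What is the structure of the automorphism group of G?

The degree sequence is [2, 2, 1, 1, 2]; the two degree-1 vertices 2 and 3 are the ends of a path, so G = P_5. The only nontrivial automorphism of a path is the end-to-end reflection, so Aut(G) ≅ Z_2.

the cyclic group of order 2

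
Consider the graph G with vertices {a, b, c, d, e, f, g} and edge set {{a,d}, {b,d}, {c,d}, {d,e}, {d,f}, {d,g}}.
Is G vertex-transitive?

Vertex d is the only vertex of degree 6, so every automorphism fixes it; G is not vertex-transitive.

No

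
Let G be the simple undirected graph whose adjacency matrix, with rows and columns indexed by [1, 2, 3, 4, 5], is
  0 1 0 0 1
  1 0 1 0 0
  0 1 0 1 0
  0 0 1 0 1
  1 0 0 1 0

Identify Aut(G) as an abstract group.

Every vertex has degree 2 and the graph is connected, so G is the 5-cycle C_5. The automorphisms of the 5-cycle are exactly the symmetries of a regular 5-gon: the dihedral group D_5, |D_5| = 10.

the dihedral group of order 10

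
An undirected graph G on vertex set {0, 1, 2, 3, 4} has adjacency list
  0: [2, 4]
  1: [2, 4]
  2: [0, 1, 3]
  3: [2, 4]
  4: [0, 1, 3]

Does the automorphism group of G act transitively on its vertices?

Automorphisms preserve degree, but G has vertices of degree 2 and vertices of degree 3; no automorphism maps one to the other, so G is not vertex-transitive.

No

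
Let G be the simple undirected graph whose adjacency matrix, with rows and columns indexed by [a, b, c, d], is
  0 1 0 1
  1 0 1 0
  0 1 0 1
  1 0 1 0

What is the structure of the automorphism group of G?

the dihedral group of order 8

Every vertex has degree 2 and the graph is connected, so G is the 4-cycle C_4. The automorphisms of the 4-cycle are exactly the symmetries of a regular 4-gon: the dihedral group D_4, |D_4| = 8.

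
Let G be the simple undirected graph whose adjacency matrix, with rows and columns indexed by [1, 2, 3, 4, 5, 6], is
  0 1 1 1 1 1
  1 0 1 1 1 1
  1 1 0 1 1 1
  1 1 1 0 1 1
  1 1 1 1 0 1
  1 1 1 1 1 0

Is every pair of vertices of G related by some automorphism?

Yes

All 6 vertices are pairwise adjacent: G = K_6. Any permutation of the 6 vertices preserves K_6, so Aut(K_6) = S_6 of order 6! = 720. This group acts transitively on the 6 vertices.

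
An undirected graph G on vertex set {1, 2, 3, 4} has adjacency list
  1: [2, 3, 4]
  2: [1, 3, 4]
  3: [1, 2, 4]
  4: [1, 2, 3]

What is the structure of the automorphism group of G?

the symmetric group on 4 letters

Every vertex has degree 3, so G is the complete graph K_4. Every bijection on the vertex set is an automorphism of K_4; hence Aut(K_4) ≅ S_4, order 24.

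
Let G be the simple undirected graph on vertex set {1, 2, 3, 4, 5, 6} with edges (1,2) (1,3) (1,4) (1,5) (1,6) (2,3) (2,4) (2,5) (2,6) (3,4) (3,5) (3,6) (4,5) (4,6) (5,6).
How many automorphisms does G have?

Every vertex has degree 5, so G is the complete graph K_6. Every bijection on the vertex set is an automorphism of K_6; hence Aut(K_6) ≅ S_6, order 720.

720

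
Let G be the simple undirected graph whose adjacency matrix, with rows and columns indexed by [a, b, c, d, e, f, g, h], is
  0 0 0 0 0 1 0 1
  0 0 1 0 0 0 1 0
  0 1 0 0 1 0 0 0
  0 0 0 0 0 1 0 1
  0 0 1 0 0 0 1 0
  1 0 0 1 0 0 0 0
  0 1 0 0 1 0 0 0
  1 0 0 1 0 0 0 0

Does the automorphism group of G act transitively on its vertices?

G has two connected components, {b, c, e, g} and {a, d, f, h}; each is 2-regular, so G = C_4 ⊔ C_4. Aut of a disjoint union of two copies of C_4 is the wreath product D_4 ≀ Z_2, of order 2·8² = 128. This group acts transitively on the 8 vertices.

Yes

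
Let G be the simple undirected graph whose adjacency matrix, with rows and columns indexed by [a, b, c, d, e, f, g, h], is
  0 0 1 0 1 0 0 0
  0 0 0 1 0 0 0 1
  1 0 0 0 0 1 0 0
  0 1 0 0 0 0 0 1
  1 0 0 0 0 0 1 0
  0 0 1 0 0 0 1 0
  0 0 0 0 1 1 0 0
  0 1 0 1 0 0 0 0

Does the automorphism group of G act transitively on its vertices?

No

G has two connected components, {a, c, e, f, g} and {b, d, h}; each is 2-regular, so G = C_5 ⊔ C_3. The orbit of a under Aut(G) is {a, c, e, f, g}, which does not contain b, so G is not vertex-transitive.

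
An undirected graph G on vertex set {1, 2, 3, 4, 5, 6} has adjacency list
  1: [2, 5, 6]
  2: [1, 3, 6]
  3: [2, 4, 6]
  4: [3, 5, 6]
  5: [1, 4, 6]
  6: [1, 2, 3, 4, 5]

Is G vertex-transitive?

Vertex 6 is the only vertex of degree 5, so every automorphism fixes it; G is not vertex-transitive.

No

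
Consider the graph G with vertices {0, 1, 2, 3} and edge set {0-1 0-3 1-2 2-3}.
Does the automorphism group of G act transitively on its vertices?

Yes

G is 2-regular and bipartite on 2^2 = 4 vertices with girth 4; it is the hypercube graph Q_2. The symmetry group of the 2-cube is the hyperoctahedral group B_2 = Z_2 ≀ S_2, of order 2^2·2! = 8. Under this action every vertex can be carried to every other, so G is vertex-transitive.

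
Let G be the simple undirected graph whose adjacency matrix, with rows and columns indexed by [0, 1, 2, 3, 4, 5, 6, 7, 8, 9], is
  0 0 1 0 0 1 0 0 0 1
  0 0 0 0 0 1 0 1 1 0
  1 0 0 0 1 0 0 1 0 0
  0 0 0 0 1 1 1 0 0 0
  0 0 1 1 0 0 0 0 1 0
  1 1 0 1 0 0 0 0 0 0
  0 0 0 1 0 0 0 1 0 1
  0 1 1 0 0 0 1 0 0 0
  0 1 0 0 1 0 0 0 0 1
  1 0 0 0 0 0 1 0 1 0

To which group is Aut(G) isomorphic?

G is 3-regular on 10 vertices with no triangles and no 4-cycles (girth 5): this is the Petersen graph. It is a classical fact that the Petersen graph has automorphism group S_5 (order 120), arising from its description as the Kneser graph K(5,2).

the symmetric group S_5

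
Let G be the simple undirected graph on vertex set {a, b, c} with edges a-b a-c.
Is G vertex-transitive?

Vertex a is the only vertex of degree 2, so every automorphism fixes it; G is not vertex-transitive.

No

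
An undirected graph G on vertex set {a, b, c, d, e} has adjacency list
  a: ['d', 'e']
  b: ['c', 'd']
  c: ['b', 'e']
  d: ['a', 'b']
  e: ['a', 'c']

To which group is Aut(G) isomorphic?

the dihedral group of order 10

G is 2-regular and connected on 5 vertices, i.e. the cycle C_5. C_5 has 5 rotations and 5 reflections, so Aut(C_5) ≅ D_5 of order 10.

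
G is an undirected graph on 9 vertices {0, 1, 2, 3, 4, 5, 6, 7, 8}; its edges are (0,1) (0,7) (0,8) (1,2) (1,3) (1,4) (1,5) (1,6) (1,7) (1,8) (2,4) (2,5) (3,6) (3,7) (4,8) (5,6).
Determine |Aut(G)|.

16

Vertex 1 is the unique vertex of degree 8; the remaining 8 vertices each have degree 3 and induce a cycle, so G is the wheel on 9 vertices with hub 1. Every automorphism fixes the hub and acts on the rim 8-cycle, so Aut(G) ≅ Aut(C_8) = D_8 of order 16.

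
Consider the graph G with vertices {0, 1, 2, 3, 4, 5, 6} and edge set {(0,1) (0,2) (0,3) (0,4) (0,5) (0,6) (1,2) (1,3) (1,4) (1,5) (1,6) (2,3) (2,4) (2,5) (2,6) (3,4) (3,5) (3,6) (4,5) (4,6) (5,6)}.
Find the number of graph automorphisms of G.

5040

All 7 vertices are pairwise adjacent: G = K_7. Any permutation of the 7 vertices preserves K_7, so Aut(K_7) = S_7 of order 7! = 5040.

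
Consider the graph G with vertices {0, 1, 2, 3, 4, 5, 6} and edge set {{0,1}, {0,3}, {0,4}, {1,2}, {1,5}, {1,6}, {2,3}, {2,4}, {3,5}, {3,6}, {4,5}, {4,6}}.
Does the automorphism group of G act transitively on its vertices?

No

Automorphisms preserve degree, but G has vertices of degree 3 and vertices of degree 4; no automorphism maps one to the other, so G is not vertex-transitive.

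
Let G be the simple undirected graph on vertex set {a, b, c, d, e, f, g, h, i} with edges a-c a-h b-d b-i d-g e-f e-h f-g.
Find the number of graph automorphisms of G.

2

The degree sequence is [2, 2, 1, 2, 2, 2, 2, 2, 1]; the two degree-1 vertices c and i are the ends of a path, so G = P_9. The only nontrivial automorphism of a path is the end-to-end reflection, so Aut(G) ≅ Z_2.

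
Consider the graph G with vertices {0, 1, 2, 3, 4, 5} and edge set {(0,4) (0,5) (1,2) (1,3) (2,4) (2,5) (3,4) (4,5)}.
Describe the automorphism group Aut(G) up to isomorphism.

1

The degree sequence is [2, 2, 3, 2, 4, 3]. Checking the degree-preserving permutations of the vertex set shows that none except the identity preserves every edge, so Aut(G) is trivial.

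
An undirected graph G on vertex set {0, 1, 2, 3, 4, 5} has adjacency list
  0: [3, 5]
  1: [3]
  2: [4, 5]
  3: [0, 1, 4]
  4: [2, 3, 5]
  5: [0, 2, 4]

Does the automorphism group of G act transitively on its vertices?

No

Vertex 1 is the only vertex of degree 1, so every automorphism fixes it; G is not vertex-transitive.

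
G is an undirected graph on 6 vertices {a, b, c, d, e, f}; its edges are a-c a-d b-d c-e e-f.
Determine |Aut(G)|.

2

The degree sequence is [2, 1, 2, 2, 2, 1]; the two degree-1 vertices b and f are the ends of a path, so G = P_6. A path has exactly one nontrivial symmetry — reversal — giving Aut(G) of order 2.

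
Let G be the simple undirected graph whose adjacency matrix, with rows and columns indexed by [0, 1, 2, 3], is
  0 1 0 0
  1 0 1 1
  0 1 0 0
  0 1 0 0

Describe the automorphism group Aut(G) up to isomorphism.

the symmetric group on 3 letters

Vertex 1 has degree 3 and every other vertex has degree 1, so G is the star K_{1,3} with centre 1. Any automorphism fixes the centre and permutes the 3 leaves freely, so Aut(G) ≅ S_3 of order 3! = 6.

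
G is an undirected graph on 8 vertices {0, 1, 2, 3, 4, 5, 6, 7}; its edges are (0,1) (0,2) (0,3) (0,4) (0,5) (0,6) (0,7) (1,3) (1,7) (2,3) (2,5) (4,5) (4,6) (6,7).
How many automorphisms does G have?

14

Vertex 0 is the unique vertex of degree 7; the remaining 7 vertices each have degree 3 and induce a cycle, so G is the wheel on 8 vertices with hub 0. Every automorphism fixes the hub and acts on the rim 7-cycle, so Aut(G) ≅ Aut(C_7) = D_7 of order 14.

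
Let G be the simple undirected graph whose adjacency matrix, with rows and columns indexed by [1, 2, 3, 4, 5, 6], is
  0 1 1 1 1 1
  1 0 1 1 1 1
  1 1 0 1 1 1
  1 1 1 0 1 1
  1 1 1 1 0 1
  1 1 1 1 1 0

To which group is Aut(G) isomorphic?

Every vertex has degree 5, so G is the complete graph K_6. Every bijection on the vertex set is an automorphism of K_6; hence Aut(K_6) ≅ S_6, order 720.

the symmetric group on 6 letters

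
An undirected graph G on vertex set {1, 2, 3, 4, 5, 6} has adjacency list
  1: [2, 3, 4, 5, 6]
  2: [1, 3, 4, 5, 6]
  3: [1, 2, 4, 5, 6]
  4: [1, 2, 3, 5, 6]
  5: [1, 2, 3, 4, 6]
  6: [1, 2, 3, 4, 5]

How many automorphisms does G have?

720

Every vertex has degree 5, so G is the complete graph K_6. Every bijection on the vertex set is an automorphism of K_6; hence Aut(K_6) ≅ S_6, order 720.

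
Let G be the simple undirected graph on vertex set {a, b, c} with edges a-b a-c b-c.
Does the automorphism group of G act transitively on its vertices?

Every vertex has degree 2, so G is the complete graph K_3. Every bijection on the vertex set is an automorphism of K_3; hence Aut(K_3) ≅ S_3, order 6. This group acts transitively on the 3 vertices.

Yes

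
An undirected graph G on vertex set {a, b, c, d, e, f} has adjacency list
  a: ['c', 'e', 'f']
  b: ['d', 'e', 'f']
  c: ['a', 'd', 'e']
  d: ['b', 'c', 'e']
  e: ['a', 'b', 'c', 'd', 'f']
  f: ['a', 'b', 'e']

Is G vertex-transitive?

Vertex e is the only vertex of degree 5, so every automorphism fixes it; G is not vertex-transitive.

No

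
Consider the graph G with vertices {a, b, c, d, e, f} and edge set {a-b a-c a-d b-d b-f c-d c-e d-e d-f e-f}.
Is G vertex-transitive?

No

Vertex d is the only vertex of degree 5, so every automorphism fixes it; G is not vertex-transitive.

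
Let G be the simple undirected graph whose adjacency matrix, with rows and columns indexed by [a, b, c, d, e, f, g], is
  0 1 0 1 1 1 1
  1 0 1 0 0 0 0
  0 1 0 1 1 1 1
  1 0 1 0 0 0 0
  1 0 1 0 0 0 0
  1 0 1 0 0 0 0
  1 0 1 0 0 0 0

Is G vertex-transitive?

Automorphisms preserve degree, but G has vertices of degree 2 and vertices of degree 5; no automorphism maps one to the other, so G is not vertex-transitive.

No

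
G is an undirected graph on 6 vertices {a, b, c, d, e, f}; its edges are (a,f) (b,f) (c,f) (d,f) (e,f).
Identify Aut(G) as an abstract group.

S_5

Vertex f has degree 5 and every other vertex has degree 1, so G is the star K_{1,5} with centre f. The 5 leaves are pairwise interchangeable while the centre is fixed, giving Aut(G) = S_5.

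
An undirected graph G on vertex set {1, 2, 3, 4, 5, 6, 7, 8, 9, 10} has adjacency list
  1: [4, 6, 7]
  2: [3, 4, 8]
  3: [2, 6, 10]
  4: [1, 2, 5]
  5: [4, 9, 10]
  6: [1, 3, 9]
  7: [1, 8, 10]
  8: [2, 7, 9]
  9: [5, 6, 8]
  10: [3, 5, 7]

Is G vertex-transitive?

G is 3-regular on 10 vertices with no triangles and no 4-cycles (girth 5): this is the Petersen graph. Viewing the Petersen graph as the Kneser graph K(5,2) — vertices are 2-subsets of {1,…,5}, edges join disjoint pairs — its automorphisms are exactly the permutations of the 5-element set, so Aut ≅ S_5 of order 120. Under this action every vertex can be carried to every other, so G is vertex-transitive.

Yes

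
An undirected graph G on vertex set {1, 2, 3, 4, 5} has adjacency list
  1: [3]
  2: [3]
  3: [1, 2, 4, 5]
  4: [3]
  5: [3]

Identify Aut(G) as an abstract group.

S_4

Vertex 3 has degree 4 and every other vertex has degree 1, so G is the star K_{1,4} with centre 3. Any automorphism fixes the centre and permutes the 4 leaves freely, so Aut(G) ≅ S_4 of order 4! = 24.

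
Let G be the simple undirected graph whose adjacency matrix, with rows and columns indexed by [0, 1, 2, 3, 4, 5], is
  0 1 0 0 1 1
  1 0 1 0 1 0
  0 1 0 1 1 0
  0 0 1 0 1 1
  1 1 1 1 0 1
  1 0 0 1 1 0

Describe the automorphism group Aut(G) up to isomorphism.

D_5

Vertex 4 is the unique vertex of degree 5; the remaining 5 vertices each have degree 3 and induce a cycle, so G is the wheel on 6 vertices with hub 4. With the hub fixed, the remaining symmetry is that of the rim cycle C_5, giving the dihedral group D_5.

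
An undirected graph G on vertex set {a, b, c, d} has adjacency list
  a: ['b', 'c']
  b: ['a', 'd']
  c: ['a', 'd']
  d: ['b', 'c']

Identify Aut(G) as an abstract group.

G is 2-regular and connected on 4 vertices, i.e. the cycle C_4. The automorphisms of the 4-cycle are exactly the symmetries of a regular 4-gon: the dihedral group D_4, |D_4| = 8.

D_4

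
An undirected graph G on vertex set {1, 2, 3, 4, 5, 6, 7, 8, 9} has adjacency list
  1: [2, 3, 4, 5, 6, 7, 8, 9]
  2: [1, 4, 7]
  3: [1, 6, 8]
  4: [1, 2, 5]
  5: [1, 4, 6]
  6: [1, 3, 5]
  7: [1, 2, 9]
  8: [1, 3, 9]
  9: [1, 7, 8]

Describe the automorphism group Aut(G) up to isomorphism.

Vertex 1 is the unique vertex of degree 8; the remaining 8 vertices each have degree 3 and induce a cycle, so G is the wheel on 9 vertices with hub 1. With the hub fixed, the remaining symmetry is that of the rim cycle C_8, giving the dihedral group D_8.

the dihedral group of order 16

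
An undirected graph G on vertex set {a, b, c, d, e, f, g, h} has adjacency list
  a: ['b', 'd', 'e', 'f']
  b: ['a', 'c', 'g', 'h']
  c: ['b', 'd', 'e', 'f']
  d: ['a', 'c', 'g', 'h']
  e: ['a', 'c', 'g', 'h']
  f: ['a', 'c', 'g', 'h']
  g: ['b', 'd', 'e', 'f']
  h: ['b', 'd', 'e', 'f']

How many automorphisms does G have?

1152

G is 4-regular and bipartite with parts {a, c, g, h} and {b, d, e, f} (each part is independent and every cross-pair is an edge), so G = K_{4,4}. Aut(K_{4,4}) is the wreath product S_4 ≀ Z_2: permute within each part, then optionally swap the parts; |Aut| = 2·(4!)² = 1152.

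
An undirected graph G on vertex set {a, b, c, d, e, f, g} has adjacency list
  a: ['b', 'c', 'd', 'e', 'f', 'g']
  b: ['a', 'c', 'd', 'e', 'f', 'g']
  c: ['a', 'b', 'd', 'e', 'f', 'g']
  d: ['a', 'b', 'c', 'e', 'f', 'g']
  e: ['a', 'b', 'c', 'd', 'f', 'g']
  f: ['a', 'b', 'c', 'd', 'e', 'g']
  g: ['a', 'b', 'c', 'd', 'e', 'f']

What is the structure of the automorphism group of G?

All 7 vertices are pairwise adjacent: G = K_7. Any permutation of the 7 vertices preserves K_7, so Aut(K_7) = S_7 of order 7! = 5040.

S_7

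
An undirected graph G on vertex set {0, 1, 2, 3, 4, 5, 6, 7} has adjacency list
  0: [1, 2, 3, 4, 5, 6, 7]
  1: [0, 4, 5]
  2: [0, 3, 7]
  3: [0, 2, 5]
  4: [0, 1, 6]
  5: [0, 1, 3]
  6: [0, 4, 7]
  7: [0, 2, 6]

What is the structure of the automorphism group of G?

Vertex 0 is the unique vertex of degree 7; the remaining 7 vertices each have degree 3 and induce a cycle, so G is the wheel on 8 vertices with hub 0. With the hub fixed, the remaining symmetry is that of the rim cycle C_7, giving the dihedral group D_7.

the dihedral group of order 14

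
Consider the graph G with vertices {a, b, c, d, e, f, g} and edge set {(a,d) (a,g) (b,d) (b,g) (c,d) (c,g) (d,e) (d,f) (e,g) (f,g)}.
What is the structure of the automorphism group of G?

S_2 × S_5

The vertices split by degree into {d, g} (degree 5) and {a, b, c, e, f} (degree 2); every edge runs between the two parts, so G is the complete bipartite graph K_{2,5}. Automorphisms preserve the bipartition setwise (since the parts differ in size) and act as S_2 × S_5 within it; |Aut| = 240.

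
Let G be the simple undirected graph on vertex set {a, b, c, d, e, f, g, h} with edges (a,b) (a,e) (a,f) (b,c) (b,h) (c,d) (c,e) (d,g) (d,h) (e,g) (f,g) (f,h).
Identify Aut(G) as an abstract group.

G is 3-regular and bipartite on 2^3 = 8 vertices with girth 4; it is the hypercube graph Q_3. The symmetry group of the 3-cube is the hyperoctahedral group B_3 = Z_2 ≀ S_3, of order 2^3·3! = 48.

the hyperoctahedral group B_3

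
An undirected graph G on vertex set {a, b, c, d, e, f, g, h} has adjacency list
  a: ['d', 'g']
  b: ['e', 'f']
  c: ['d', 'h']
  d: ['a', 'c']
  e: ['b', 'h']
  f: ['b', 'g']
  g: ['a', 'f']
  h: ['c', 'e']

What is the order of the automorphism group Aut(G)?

16

Every vertex has degree 2 and the graph is connected, so G is the 8-cycle C_8. The automorphisms of the 8-cycle are exactly the symmetries of a regular 8-gon: the dihedral group D_8, |D_8| = 16.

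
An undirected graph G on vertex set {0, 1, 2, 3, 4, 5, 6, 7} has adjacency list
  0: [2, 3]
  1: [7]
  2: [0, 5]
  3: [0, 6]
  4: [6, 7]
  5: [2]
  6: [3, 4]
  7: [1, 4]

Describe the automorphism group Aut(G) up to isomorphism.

The degree sequence is [2, 1, 2, 2, 2, 1, 2, 2]; the two degree-1 vertices 1 and 5 are the ends of a path, so G = P_8. A path has exactly one nontrivial symmetry — reversal — giving Aut(G) of order 2.

the cyclic group of order 2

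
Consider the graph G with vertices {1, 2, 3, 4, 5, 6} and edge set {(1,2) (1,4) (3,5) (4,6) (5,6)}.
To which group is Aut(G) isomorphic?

C_2

The degree sequence is [2, 1, 1, 2, 2, 2]; the two degree-1 vertices 2 and 3 are the ends of a path, so G = P_6. A path has exactly one nontrivial symmetry — reversal — giving Aut(G) of order 2.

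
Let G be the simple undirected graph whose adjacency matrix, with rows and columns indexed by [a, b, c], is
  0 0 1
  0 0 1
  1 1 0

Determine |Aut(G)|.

2

The degree sequence is [1, 1, 2]; the two degree-1 vertices a and b are the ends of a path, so G = P_3. A path has exactly one nontrivial symmetry — reversal — giving Aut(G) of order 2.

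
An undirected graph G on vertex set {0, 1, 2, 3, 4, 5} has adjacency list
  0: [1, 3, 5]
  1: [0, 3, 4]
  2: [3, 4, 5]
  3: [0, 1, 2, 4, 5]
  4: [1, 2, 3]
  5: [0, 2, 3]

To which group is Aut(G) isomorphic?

D_5

Vertex 3 is the unique vertex of degree 5; the remaining 5 vertices each have degree 3 and induce a cycle, so G is the wheel on 6 vertices with hub 3. With the hub fixed, the remaining symmetry is that of the rim cycle C_5, giving the dihedral group D_5.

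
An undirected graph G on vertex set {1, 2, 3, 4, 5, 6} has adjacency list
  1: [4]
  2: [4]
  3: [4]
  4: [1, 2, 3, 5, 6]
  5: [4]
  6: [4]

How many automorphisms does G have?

120

Vertex 4 has degree 5 and every other vertex has degree 1, so G is the star K_{1,5} with centre 4. The 5 leaves are pairwise interchangeable while the centre is fixed, giving Aut(G) = S_5.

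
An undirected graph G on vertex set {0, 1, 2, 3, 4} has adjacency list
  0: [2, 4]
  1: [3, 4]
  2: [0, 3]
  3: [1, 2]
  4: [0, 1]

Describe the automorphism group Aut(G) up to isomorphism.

the dihedral group of order 10

Every vertex has degree 2 and the graph is connected, so G is the 5-cycle C_5. The automorphisms of the 5-cycle are exactly the symmetries of a regular 5-gon: the dihedral group D_5, |D_5| = 10.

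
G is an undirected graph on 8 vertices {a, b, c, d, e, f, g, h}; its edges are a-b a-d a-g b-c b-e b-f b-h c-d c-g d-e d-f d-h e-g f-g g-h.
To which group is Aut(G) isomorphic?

The vertices split by degree into {b, d, g} (degree 5) and {a, c, e, f, h} (degree 3); every edge runs between the two parts, so G is the complete bipartite graph K_{3,5}. Automorphisms preserve the bipartition setwise (since the parts differ in size) and act as S_5 × S_3 within it; |Aut| = 720.

S_5 × S_3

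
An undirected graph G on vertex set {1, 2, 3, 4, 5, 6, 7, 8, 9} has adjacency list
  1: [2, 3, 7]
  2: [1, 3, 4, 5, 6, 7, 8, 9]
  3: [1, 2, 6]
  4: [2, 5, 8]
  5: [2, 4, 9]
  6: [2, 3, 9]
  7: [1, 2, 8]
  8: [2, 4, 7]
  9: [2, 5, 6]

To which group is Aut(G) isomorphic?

the dihedral group of order 16

Vertex 2 is the unique vertex of degree 8; the remaining 8 vertices each have degree 3 and induce a cycle, so G is the wheel on 9 vertices with hub 2. With the hub fixed, the remaining symmetry is that of the rim cycle C_8, giving the dihedral group D_8.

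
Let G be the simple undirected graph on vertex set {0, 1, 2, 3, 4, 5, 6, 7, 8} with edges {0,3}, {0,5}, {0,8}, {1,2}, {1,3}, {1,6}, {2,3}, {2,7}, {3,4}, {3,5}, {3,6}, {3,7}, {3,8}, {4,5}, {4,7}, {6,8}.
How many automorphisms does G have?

Vertex 3 is the unique vertex of degree 8; the remaining 8 vertices each have degree 3 and induce a cycle, so G is the wheel on 9 vertices with hub 3. Every automorphism fixes the hub and acts on the rim 8-cycle, so Aut(G) ≅ Aut(C_8) = D_8 of order 16.

16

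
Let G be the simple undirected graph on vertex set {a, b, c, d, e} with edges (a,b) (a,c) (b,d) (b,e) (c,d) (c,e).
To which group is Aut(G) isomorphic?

The vertices split by degree into {b, c} (degree 3) and {a, d, e} (degree 2); every edge runs between the two parts, so G is the complete bipartite graph K_{2,3}. Automorphisms preserve the bipartition setwise (since the parts differ in size) and act as S_2 × S_3 within it; |Aut| = 12.

S_2 × S_3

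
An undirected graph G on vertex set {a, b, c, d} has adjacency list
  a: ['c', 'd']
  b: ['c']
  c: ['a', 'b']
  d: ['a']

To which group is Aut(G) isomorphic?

C_2

The degree sequence is [2, 1, 2, 1]; the two degree-1 vertices b and d are the ends of a path, so G = P_4. The only nontrivial automorphism of a path is the end-to-end reflection, so Aut(G) ≅ Z_2.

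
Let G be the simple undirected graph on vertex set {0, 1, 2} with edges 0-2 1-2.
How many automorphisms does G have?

2

The degree sequence is [1, 1, 2]; the two degree-1 vertices 0 and 1 are the ends of a path, so G = P_3. The only nontrivial automorphism of a path is the end-to-end reflection, so Aut(G) ≅ Z_2.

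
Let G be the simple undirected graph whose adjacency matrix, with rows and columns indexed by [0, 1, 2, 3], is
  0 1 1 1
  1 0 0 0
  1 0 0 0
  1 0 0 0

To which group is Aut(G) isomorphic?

the symmetric group on 3 letters

Vertex 0 has degree 3 and every other vertex has degree 1, so G is the star K_{1,3} with centre 0. Any automorphism fixes the centre and permutes the 3 leaves freely, so Aut(G) ≅ S_3 of order 3! = 6.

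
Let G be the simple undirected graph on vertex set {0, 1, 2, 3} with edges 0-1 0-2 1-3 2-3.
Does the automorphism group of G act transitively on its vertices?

Yes

G is 2-regular and connected on 4 vertices, i.e. the cycle C_4. C_4 has 4 rotations and 4 reflections, so Aut(C_4) ≅ D_4 of order 8. This group acts transitively on the 4 vertices.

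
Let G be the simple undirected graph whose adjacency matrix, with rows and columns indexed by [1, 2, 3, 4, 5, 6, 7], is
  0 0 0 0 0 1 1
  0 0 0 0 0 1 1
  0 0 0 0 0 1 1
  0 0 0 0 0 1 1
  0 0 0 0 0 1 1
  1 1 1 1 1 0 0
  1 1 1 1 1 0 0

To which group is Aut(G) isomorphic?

The vertices split by degree into {6, 7} (degree 5) and {1, 2, 3, 4, 5} (degree 2); every edge runs between the two parts, so G is the complete bipartite graph K_{2,5}. Automorphisms preserve the bipartition setwise (since the parts differ in size) and act as S_5 × S_2 within it; |Aut| = 240.

S_5 × S_2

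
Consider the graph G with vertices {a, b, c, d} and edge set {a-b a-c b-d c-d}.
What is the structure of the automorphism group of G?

the hyperoctahedral group B_2

G is 2-regular and bipartite on 2^2 = 4 vertices with girth 4; it is the hypercube graph Q_2. The symmetry group of the 2-cube is the hyperoctahedral group B_2 = Z_2 ≀ S_2, of order 2^2·2! = 8.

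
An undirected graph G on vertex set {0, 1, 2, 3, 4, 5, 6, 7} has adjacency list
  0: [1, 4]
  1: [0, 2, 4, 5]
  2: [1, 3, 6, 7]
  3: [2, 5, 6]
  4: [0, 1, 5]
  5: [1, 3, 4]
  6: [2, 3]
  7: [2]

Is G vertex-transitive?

No

Vertex 7 is the only vertex of degree 1, so every automorphism fixes it; G is not vertex-transitive.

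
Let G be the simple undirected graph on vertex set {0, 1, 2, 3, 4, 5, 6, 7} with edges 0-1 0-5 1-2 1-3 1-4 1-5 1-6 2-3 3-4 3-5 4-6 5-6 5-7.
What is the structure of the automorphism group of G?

Degrees alone do not determine every vertex (e.g. 0 and 2 both have degree 2), but their neighbour-degree multisets differ: N(0) has degrees [5, 6] while N(2) has degrees [4, 6]. Repeating this refinement separates all vertices, so the only automorphism is the identity.

1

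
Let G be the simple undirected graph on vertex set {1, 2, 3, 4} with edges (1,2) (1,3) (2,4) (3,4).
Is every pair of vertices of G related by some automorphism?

Yes

G is 2-regular and bipartite on 2^2 = 4 vertices with girth 4; it is the hypercube graph Q_2. Aut(Q_2) consists of the signed permutations of the 2 coordinate axes: 2! permutations times 2^2 sign flips, so |Aut| = 2^2·2! = 8. Under this action every vertex can be carried to every other, so G is vertex-transitive.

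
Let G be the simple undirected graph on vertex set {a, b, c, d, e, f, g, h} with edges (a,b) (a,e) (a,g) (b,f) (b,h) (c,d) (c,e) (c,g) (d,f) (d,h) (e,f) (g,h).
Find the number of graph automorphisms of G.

48

G is 3-regular and bipartite on 2^3 = 8 vertices with girth 4; it is the hypercube graph Q_3. Aut(Q_3) consists of the signed permutations of the 3 coordinate axes: 3! permutations times 2^3 sign flips, so |Aut| = 2^3·3! = 48.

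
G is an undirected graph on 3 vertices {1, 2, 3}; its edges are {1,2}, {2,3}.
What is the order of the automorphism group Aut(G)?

2

The degree sequence is [1, 2, 1]; the two degree-1 vertices 1 and 3 are the ends of a path, so G = P_3. A path has exactly one nontrivial symmetry — reversal — giving Aut(G) of order 2.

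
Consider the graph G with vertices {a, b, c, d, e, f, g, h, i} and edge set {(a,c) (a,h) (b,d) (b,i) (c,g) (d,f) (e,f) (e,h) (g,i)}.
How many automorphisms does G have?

18

G is 2-regular and connected on 9 vertices, i.e. the cycle C_9. C_9 has 9 rotations and 9 reflections, so Aut(C_9) ≅ D_9 of order 18.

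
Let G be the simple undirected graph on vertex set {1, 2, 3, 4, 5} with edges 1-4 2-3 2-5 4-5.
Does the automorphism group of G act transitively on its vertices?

Automorphisms preserve degree, but G has vertices of degree 1 and vertices of degree 2; no automorphism maps one to the other, so G is not vertex-transitive.

No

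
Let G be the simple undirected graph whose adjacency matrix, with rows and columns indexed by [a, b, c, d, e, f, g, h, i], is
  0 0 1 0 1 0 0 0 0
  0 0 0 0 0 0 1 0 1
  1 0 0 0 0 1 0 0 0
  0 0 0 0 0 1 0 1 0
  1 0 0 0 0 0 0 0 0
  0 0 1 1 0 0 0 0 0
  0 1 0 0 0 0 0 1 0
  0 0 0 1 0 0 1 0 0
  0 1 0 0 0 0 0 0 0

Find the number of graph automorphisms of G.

The degree sequence is [2, 2, 2, 2, 1, 2, 2, 2, 1]; the two degree-1 vertices e and i are the ends of a path, so G = P_9. A path has exactly one nontrivial symmetry — reversal — giving Aut(G) of order 2.

2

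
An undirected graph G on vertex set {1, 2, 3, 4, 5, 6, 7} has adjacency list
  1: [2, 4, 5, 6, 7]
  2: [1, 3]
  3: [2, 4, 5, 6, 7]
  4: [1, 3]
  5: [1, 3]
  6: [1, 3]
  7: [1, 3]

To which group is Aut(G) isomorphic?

S_5 × S_2

The vertices split by degree into {1, 3} (degree 5) and {2, 4, 5, 6, 7} (degree 2); every edge runs between the two parts, so G is the complete bipartite graph K_{2,5}. The parts have unequal sizes, so no automorphism swaps them; each part is permuted independently, giving S_5 × S_2 of order 5!·2! = 240.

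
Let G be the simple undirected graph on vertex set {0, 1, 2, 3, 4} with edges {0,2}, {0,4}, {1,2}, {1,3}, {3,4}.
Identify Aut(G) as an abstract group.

D_5

Every vertex has degree 2 and the graph is connected, so G is the 5-cycle C_5. The automorphisms of the 5-cycle are exactly the symmetries of a regular 5-gon: the dihedral group D_5, |D_5| = 10.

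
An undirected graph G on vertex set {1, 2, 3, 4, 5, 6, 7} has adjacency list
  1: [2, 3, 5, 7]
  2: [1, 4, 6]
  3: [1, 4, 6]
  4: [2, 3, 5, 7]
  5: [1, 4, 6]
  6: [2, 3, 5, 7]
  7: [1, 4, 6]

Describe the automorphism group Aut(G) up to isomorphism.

S_3 × S_4

The vertices split by degree into {1, 4, 6} (degree 4) and {2, 3, 5, 7} (degree 3); every edge runs between the two parts, so G is the complete bipartite graph K_{3,4}. The parts have unequal sizes, so no automorphism swaps them; each part is permuted independently, giving S_3 × S_4 of order 3!·4! = 144.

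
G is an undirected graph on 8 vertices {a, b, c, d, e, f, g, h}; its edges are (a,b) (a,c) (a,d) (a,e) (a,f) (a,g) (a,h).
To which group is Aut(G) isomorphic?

Vertex a has degree 7 and every other vertex has degree 1, so G is the star K_{1,7} with centre a. The 7 leaves are pairwise interchangeable while the centre is fixed, giving Aut(G) = S_7.

the symmetric group on 7 letters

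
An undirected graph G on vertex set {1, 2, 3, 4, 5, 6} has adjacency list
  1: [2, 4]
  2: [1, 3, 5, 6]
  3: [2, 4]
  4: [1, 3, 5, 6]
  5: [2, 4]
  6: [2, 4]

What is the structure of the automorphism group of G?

S_2 × S_4

The vertices split by degree into {2, 4} (degree 4) and {1, 3, 5, 6} (degree 2); every edge runs between the two parts, so G is the complete bipartite graph K_{2,4}. The parts have unequal sizes, so no automorphism swaps them; each part is permuted independently, giving S_2 × S_4 of order 2!·4! = 48.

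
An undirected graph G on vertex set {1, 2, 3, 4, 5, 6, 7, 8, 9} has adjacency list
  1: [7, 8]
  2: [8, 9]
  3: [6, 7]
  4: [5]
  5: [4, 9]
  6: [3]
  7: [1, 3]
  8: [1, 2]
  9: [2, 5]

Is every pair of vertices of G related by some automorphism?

Automorphisms preserve degree, but G has vertices of degree 1 and vertices of degree 2; no automorphism maps one to the other, so G is not vertex-transitive.

No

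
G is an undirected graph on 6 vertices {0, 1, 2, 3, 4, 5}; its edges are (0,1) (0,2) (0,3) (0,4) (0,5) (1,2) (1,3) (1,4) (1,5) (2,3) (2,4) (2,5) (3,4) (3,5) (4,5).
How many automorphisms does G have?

720

Every vertex has degree 5, so G is the complete graph K_6. Every bijection on the vertex set is an automorphism of K_6; hence Aut(K_6) ≅ S_6, order 720.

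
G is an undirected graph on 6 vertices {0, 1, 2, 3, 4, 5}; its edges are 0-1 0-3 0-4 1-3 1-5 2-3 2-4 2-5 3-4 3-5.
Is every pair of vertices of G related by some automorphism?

Vertex 3 is the only vertex of degree 5, so every automorphism fixes it; G is not vertex-transitive.

No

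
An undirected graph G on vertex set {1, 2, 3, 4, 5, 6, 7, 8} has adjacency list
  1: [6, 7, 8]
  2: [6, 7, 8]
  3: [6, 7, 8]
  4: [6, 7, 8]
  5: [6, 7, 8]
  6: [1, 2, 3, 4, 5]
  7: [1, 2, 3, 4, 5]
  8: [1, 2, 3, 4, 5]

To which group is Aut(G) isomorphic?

The vertices split by degree into {6, 7, 8} (degree 5) and {1, 2, 3, 4, 5} (degree 3); every edge runs between the two parts, so G is the complete bipartite graph K_{3,5}. The parts have unequal sizes, so no automorphism swaps them; each part is permuted independently, giving S_3 × S_5 of order 3!·5! = 720.

S_3 × S_5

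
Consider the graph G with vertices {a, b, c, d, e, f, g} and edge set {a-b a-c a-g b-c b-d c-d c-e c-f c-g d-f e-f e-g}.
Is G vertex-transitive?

No

Vertex c is the only vertex of degree 6, so every automorphism fixes it; G is not vertex-transitive.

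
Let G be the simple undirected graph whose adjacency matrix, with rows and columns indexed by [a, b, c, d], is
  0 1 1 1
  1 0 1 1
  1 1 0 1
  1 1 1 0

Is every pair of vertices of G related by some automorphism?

Yes

All 4 vertices are pairwise adjacent: G = K_4. Every bijection on the vertex set is an automorphism of K_4; hence Aut(K_4) ≅ S_4, order 24. This group acts transitively on the 4 vertices.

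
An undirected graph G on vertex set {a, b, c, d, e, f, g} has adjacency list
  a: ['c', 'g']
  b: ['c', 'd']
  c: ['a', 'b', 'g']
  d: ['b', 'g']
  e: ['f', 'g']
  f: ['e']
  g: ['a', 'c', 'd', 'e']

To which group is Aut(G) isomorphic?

the trivial group

Degrees alone do not determine every vertex (e.g. a and b both have degree 2), but their neighbour-degree multisets differ: N(a) has degrees [3, 4] while N(b) has degrees [2, 3]. Repeating this refinement separates all vertices, so the only automorphism is the identity.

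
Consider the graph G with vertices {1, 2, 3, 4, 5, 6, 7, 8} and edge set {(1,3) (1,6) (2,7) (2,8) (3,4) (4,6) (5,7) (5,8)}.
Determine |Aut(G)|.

128

G has two connected components, {1, 3, 4, 6} and {2, 5, 7, 8}; each is 2-regular, so G = C_4 ⊔ C_4. With two isomorphic components, Aut(G) = Aut(C_4) ≀ S_2 = (D_4 × D_4) ⋊ Z_2: permute each cycle by D_4, then optionally swap the two cycles. Order 2·(2·4)² = 128.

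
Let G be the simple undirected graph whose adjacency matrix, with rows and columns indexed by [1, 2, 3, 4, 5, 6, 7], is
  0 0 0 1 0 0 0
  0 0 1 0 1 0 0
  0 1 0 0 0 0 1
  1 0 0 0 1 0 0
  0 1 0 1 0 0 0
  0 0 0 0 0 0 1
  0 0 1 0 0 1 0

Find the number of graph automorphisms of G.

The degree sequence is [1, 2, 2, 2, 2, 1, 2]; the two degree-1 vertices 1 and 6 are the ends of a path, so G = P_7. A path has exactly one nontrivial symmetry — reversal — giving Aut(G) of order 2.

2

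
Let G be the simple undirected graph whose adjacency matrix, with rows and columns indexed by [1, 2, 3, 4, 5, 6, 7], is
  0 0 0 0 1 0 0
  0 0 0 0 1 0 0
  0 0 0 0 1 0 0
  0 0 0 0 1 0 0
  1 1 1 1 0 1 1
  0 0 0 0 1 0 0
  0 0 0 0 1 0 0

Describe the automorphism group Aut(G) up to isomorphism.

the symmetric group on 6 letters

Vertex 5 has degree 6 and every other vertex has degree 1, so G is the star K_{1,6} with centre 5. The 6 leaves are pairwise interchangeable while the centre is fixed, giving Aut(G) = S_6.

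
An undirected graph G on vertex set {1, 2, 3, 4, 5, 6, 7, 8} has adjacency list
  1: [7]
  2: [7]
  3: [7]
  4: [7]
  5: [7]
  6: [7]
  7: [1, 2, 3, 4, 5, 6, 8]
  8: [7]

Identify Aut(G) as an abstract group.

Vertex 7 has degree 7 and every other vertex has degree 1, so G is the star K_{1,7} with centre 7. Any automorphism fixes the centre and permutes the 7 leaves freely, so Aut(G) ≅ S_7 of order 7! = 5040.

S_7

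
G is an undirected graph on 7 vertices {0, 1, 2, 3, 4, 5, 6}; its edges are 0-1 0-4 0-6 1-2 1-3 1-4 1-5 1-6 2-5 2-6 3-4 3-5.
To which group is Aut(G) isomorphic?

Vertex 1 is the unique vertex of degree 6; the remaining 6 vertices each have degree 3 and induce a cycle, so G is the wheel on 7 vertices with hub 1. With the hub fixed, the remaining symmetry is that of the rim cycle C_6, giving the dihedral group D_6.

D_6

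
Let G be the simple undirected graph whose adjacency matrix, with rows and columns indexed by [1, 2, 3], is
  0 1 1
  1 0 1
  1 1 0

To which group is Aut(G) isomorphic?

the symmetric group on 3 letters

All 3 vertices are pairwise adjacent: G = K_3. Every bijection on the vertex set is an automorphism of K_3; hence Aut(K_3) ≅ S_3, order 6.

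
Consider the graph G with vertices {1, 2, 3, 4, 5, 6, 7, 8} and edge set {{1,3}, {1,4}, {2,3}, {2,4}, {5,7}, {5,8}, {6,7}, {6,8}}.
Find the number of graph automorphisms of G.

G has two connected components, {5, 6, 7, 8} and {1, 2, 3, 4}; each is 2-regular, so G = C_4 ⊔ C_4. With two isomorphic components, Aut(G) = Aut(C_4) ≀ S_2 = (D_4 × D_4) ⋊ Z_2: permute each cycle by D_4, then optionally swap the two cycles. Order 2·(2·4)² = 128.

128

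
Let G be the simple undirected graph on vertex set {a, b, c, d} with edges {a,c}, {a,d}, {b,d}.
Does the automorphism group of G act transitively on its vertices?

Automorphisms preserve degree, but G has vertices of degree 1 and vertices of degree 2; no automorphism maps one to the other, so G is not vertex-transitive.

No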